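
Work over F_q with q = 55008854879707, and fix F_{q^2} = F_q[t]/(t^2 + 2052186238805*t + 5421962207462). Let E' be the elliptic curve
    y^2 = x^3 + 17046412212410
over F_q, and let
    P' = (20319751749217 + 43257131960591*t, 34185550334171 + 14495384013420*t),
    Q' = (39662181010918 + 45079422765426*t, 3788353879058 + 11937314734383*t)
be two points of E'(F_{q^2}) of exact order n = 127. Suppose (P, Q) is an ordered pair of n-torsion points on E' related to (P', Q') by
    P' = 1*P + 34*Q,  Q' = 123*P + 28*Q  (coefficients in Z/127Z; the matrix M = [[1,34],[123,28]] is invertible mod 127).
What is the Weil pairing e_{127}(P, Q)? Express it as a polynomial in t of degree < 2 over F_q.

35707018108249 + 3083021735860*t

e_{127} is bilinear + alternating on E[127], so e_{127}(1*P + 34*Q, 123*P + 28*Q) = e_{127}(P,Q)^(1*28-34*123).
det M = 1*28 - 34*123 = -4154 = 37 (mod 127); 37^{-1} = 103 (mod 127).
7-bit Miller (1111111) on E'/F_{55008854879707} with a'=0, b'=17046412212410: accumulate tangent/chord ratios at Q'+S and P'+S'.
Miller gives e_{127}(P',Q') = 23016275308776 + 32571603902276*t in F_{55008854879707^2}.
Thus e_{127}(P,Q) = 35707018108249 + 3083021735860*t.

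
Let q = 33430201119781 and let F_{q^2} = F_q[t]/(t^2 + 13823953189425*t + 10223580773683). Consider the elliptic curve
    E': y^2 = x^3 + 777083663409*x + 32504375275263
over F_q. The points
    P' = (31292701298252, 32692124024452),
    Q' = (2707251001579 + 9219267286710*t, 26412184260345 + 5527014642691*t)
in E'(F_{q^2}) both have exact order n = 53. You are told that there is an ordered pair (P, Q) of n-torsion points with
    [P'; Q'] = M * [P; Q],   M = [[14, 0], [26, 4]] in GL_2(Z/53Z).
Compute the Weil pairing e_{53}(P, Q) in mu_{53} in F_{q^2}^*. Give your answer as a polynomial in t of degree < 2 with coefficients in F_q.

8183816858201 + 17588557052624*t

Alternating bilinearity on E[53] (values in mu_{53} in F_{33430201119781^2}) gives e(P',Q') = e(P,Q)^det(M).
det M = 14*4 - 0*26 = 56 = 3 (mod 53); 3^{-1} = 18 (mod 53).
6-bit Miller (110101) on E'/F_{33430201119781} with a'=777083663409, b'=32504375275263: accumulate tangent/chord ratios at Q'+S and P'+S'.
Miller gives e_{53}(P',Q') = 26033267614436 + 11121210437808*t in F_{33430201119781^2}.
e_{53}(P,Q) = (26033267614436 + 11121210437808*t)^{18} = 8183816858201 + 17588557052624*t.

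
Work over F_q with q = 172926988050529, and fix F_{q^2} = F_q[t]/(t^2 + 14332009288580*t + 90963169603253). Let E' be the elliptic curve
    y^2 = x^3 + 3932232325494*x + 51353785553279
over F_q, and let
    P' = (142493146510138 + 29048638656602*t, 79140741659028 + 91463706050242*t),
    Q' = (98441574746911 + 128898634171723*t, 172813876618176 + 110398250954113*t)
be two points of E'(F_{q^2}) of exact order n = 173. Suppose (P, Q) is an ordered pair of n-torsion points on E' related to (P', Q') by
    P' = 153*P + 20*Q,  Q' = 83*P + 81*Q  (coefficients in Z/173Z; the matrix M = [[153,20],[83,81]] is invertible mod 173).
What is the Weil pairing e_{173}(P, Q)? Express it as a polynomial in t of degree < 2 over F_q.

Under M = [[153,20],[83,81]] in GL_2(Z/173), e_{173}(P',Q') = e_{173}(P,Q)^(153*81-20*83 mod 173).
Hence e(P,Q) = e(P',Q')^{99} where 99 = 7^{-1} mod 173.
Run Miller on y^2=x^3+3932232325494*x+51353785553279 over F_{172926988050529}: ladder 10101101 (8 bits); e = f_P(D_Q)/f_Q(D_P).
The quotient is 68585690730866 + 133721405572862*t.
Raise to 99: e(P,Q) = 156169915752929 + 70899418466393*t in mu_{173}.

156169915752929 + 70899418466393*t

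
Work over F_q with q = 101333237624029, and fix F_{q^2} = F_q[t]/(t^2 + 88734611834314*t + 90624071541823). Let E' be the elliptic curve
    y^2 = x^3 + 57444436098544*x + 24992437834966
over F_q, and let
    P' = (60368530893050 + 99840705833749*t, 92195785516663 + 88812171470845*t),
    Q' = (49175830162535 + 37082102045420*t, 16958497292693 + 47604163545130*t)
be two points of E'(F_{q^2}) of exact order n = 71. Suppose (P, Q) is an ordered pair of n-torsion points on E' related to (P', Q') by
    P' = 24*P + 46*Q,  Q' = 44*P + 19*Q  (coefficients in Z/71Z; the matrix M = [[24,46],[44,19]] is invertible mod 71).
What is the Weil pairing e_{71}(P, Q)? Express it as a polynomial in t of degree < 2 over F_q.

53366029776442 + 74142442320769*t

Since e_{71}(P,P)=e_{71}(Q,Q)=1 and e_{71}(Q,P)=e_{71}(P,Q)^{-1}, expanding e_{71}(24*P + 46*Q,44*P + 19*Q) leaves e(P,Q)^det(M).
Hence e(P,Q) = e(P',Q')^{59} where 59 = 65^{-1} mod 71.
Build f_{71,P'} and f_{71,Q'} via the 7-bit ladder of 71=1000111_2; evaluate at shifted divisors; quotient in F_{101333237624029^2}.
The quotient is 22877628689633 + 13731420777210*t.
Hence e(P,Q) = 53366029776442 + 74142442320769*t in F_{101333237624029^2}^*.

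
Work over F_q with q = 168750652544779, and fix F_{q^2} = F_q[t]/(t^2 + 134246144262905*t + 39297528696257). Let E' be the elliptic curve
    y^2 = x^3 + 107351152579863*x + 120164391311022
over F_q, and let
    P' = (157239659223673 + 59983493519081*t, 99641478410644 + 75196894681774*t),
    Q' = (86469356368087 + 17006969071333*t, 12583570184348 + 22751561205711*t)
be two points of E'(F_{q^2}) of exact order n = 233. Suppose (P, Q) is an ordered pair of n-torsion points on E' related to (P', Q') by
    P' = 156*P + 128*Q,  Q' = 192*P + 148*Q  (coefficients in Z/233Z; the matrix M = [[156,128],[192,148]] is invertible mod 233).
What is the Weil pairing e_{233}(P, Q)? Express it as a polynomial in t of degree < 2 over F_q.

160434581574880 + 38260622117616*t

Under M = [[156,128],[192,148]] in GL_2(Z/233), e_{233}(P',Q') = e_{233}(P,Q)^(156*148-128*192 mod 233).
Hence e(P,Q) = e(P',Q')^{44} where 44 = 143^{-1} mod 233.
Double-and-add over 11101001: 8-1 doublings, 5-1 additions; each step l_{T,T}/v_{2T} or l_{T,P'}/v at Q'+S for random S.
e_{233}(P',Q') = 99223130280152 + 76948049471965*t.
Raise to 44: e(P,Q) = 160434581574880 + 38260622117616*t in mu_{233}.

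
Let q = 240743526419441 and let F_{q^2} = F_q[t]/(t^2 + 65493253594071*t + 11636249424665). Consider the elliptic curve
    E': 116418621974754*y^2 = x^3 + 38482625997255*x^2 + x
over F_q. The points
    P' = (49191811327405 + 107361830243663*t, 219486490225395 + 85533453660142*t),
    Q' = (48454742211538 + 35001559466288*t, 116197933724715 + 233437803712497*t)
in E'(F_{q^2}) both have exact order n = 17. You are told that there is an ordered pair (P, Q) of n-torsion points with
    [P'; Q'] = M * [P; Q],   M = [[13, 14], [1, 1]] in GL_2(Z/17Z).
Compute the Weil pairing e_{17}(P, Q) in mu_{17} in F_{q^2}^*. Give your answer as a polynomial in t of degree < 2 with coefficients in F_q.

183403548191777 + 38280277184254*t

The 17-Weil pairing on E[17] over F_{240743526419441} is alternating-bilinear: e_{17}(P',Q') = e_{17}(P,Q)^det(M).
So e_{17}(P,Q) = e_{17}(P',Q')^{16}, since 16*16 = 1 mod 17.
(x,y)|->(67778735089650x+85481929264538,67778735089650y) sends E' to y^2=x^3+110535194562051*x+196905800510527.
Build f_{17,P'} and f_{17,Q'} via the 5-bit ladder of 17=10001_2; evaluate at shifted divisors; quotient in F_{240743526419441^2}.
The quotient is 216821684811377 + 202463249235187*t.
Raise to 16: e(P,Q) = 183403548191777 + 38280277184254*t in mu_{17}.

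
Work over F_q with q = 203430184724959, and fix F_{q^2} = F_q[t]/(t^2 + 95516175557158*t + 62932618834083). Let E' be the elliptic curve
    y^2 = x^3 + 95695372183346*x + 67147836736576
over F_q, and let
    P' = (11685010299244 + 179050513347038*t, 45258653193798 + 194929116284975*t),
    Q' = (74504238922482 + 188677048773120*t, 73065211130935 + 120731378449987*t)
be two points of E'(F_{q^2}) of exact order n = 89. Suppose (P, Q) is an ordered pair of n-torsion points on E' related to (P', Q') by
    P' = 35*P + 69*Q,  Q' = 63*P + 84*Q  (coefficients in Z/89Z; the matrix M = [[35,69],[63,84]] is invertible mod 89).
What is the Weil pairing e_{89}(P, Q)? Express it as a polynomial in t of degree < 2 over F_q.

138965171192485 + 17466733433871*t

The 89-Weil pairing on E[89] over F_{203430184724959} is alternating-bilinear: e_{89}(P',Q') = e_{89}(P,Q)^det(M).
35*84 - 69*63 = -1407; reduced mod 89: det = 17, inverse 21.
Run Miller on y^2=x^3+95695372183346*x+67147836736576 over F_{203430184724959}: ladder 1011001 (7 bits); e = f_P(D_Q)/f_Q(D_P).
e_{89}(P',Q') = 41742147939930 + 129063362321714*t.
Raise to 21: e(P,Q) = 138965171192485 + 17466733433871*t in mu_{89}.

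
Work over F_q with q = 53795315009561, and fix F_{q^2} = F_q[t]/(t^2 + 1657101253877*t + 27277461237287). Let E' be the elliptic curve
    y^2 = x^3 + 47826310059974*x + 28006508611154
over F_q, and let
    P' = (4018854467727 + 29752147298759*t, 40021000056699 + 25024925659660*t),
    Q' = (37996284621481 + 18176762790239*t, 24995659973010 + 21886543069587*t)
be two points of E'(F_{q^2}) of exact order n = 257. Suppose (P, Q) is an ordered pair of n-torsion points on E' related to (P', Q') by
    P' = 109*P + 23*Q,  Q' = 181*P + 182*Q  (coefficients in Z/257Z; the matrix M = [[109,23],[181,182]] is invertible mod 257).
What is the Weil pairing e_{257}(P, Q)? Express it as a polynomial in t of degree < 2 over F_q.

Since e_{257}(P,P)=e_{257}(Q,Q)=1 and e_{257}(Q,P)=e_{257}(P,Q)^{-1}, expanding e_{257}(109*P + 23*Q,181*P + 182*Q) leaves e(P,Q)^det(M).
109*182 - 23*181 = 15675; reduced mod 257: det = 255, inverse 128.
Build f_{257,P'} and f_{257,Q'} via the 9-bit ladder of 257=100000001_2; evaluate at shifted divisors; quotient in F_{53795315009561^2}.
e_{257}(P',Q') = 38874488697919 + 1603490716070*t.
Hence e(P,Q) = 38423354915213 + 52564296627786*t in F_{53795315009561^2}^*.

38423354915213 + 52564296627786*t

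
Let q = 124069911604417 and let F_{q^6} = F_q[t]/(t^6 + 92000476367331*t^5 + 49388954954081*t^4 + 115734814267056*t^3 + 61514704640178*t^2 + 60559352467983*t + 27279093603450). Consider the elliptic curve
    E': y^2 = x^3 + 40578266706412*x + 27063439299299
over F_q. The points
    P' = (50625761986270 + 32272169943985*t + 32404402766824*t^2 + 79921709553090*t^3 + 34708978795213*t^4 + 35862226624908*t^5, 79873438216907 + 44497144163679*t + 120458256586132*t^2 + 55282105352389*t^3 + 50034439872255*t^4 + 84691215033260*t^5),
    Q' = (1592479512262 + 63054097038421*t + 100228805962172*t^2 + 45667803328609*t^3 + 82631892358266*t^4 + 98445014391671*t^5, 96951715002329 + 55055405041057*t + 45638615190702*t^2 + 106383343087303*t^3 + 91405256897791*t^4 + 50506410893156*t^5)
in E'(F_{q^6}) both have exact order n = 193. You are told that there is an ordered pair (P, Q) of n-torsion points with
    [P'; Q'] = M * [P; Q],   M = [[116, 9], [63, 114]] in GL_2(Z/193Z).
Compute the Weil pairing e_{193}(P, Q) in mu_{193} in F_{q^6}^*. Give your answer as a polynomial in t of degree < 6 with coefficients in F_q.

e_{193} is bilinear + alternating on E[193], so e_{193}(116*P + 9*Q, 63*P + 114*Q) = e_{193}(P,Q)^(116*114-9*63).
Hence e(P,Q) = e(P',Q')^{81} where 81 = 112^{-1} mod 193.
Miller loop for e_{193} over F_{124069911604417^6}: bits of 193 = 11000001; 7 double steps + 2 add steps, l/v at each.
f_P(D_Q)/f_Q(D_P) = 58108397642761 + 30625191477617*t + 85098002955204*t^2 + 121545002402803*t^3 + 63128129838785*t^4 + 11057132600933*t^5.
Hence e(P,Q) = 74300807218569 + 99345617152086*t + 62912523216102*t^2 + 66535904075595*t^3 + 41451588148694*t^4 + 21442825146265*t^5 in F_{124069911604417^6}^*.

74300807218569 + 99345617152086*t + 62912523216102*t^2 + 66535904075595*t^3 + 41451588148694*t^4 + 21442825146265*t^5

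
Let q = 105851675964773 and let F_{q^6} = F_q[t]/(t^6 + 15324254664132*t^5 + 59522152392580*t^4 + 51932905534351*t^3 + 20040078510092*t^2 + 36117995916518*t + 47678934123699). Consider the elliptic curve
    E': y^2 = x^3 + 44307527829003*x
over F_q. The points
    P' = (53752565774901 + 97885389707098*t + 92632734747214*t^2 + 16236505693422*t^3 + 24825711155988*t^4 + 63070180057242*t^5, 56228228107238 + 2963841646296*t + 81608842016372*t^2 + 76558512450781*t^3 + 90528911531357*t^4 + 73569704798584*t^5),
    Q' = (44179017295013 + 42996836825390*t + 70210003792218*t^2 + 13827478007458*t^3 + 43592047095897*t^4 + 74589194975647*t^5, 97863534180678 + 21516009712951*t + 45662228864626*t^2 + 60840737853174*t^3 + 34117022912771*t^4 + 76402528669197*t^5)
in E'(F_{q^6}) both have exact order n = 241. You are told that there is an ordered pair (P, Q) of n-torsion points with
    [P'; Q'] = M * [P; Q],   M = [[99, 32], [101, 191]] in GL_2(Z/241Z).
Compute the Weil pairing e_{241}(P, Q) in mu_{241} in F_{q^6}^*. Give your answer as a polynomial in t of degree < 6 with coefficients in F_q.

Since e_{241}(P,P)=e_{241}(Q,Q)=1 and e_{241}(Q,P)=e_{241}(P,Q)^{-1}, expanding e_{241}(99*P + 32*Q,101*P + 191*Q) leaves e(P,Q)^det(M).
Inverting 12 mod 241: 221. Thus e_{241}(P,Q) = e(P',Q')^{221}.
Run Miller on y^2=x^3+44307527829003*x over F_{105851675964773}: ladder 11110001 (8 bits); e = f_P(D_Q)/f_Q(D_P).
So e_{241}(P',Q') = 6094707291388 + 15889012991282*t + 48484622835237*t^2 + 22493593526584*t^3 + 5693865512760*t^4 + 31555384143460*t^5.
Raise to 221: e(P,Q) = 7413191294829 + 8784839280146*t + 63808070219975*t^2 + 94072398431709*t^3 + 69711825011483*t^4 + 32171078789189*t^5 in mu_{241}.

7413191294829 + 8784839280146*t + 63808070219975*t^2 + 94072398431709*t^3 + 69711825011483*t^4 + 32171078789189*t^5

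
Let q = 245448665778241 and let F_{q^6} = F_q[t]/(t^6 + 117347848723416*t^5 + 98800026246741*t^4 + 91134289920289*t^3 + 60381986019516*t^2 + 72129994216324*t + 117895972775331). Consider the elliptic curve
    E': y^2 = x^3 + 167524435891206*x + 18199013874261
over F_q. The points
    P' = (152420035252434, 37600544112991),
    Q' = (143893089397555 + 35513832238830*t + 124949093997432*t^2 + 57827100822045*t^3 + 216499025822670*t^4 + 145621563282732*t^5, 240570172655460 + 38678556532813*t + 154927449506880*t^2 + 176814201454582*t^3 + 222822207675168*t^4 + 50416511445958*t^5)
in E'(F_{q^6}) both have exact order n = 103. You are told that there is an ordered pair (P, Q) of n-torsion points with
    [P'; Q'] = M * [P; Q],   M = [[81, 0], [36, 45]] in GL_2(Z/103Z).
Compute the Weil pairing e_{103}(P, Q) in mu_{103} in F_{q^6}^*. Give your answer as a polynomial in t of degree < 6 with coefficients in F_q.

245239686461996 + 139632620503933*t + 168012113258375*t^2 + 31668710586116*t^3 + 8426856113171*t^4 + 133324384503450*t^5

e_{103} is bilinear + alternating on E[103], so e_{103}(81*P, 36*P + 45*Q) = e_{103}(P,Q)^(81*45-0*36).
So e_{103}(P,Q) = e_{103}(P',Q')^{85}, since 40*85 = 1 mod 103.
Double-and-add over 1100111: 7-1 doublings, 5-1 additions; each step l_{T,T}/v_{2T} or l_{T,P'}/v at Q'+S for random S.
The quotient is 200401670353448 + 167334657179166*t + 207764243755637*t^2 + 113694600409736*t^3 + 70758084064992*t^4 + 147975779262344*t^5.
e_{103}(P,Q) = (200401670353448 + 167334657179166*t + 207764243755637*t^2 + 113694600409736*t^3 + 70758084064992*t^4 + 147975779262344*t^5)^{85} = 245239686461996 + 139632620503933*t + 168012113258375*t^2 + 31668710586116*t^3 + 8426856113171*t^4 + 133324384503450*t^5.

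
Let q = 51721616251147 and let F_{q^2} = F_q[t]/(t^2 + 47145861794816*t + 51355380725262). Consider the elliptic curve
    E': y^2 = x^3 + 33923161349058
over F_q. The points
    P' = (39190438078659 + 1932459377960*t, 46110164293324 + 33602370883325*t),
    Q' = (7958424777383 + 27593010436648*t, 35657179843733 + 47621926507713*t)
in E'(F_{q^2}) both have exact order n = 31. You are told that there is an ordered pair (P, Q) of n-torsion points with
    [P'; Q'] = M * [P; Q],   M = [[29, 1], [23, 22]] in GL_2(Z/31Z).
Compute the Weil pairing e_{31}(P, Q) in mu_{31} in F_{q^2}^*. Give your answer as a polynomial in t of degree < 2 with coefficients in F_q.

e_{31}(aP+bQ,cP+dQ) = e_{31}(P,Q)^(ad-bc); with (a,b,c,d)=(29,1,23,22) this gives the det-31 law.
So e_{31}(P,Q) = e_{31}(P',Q')^{6}, since 26*6 = 1 mod 31.
Miller loop for e_{31} over F_{51721616251147^2}: bits of 31 = 11111; 4 double steps + 4 add steps, l/v at each.
So e_{31}(P',Q') = 25912131066890 + 27816174887120*t.
Raise to 6: e(P,Q) = 33198330714455 + 45080296446014*t in mu_{31}.

33198330714455 + 45080296446014*t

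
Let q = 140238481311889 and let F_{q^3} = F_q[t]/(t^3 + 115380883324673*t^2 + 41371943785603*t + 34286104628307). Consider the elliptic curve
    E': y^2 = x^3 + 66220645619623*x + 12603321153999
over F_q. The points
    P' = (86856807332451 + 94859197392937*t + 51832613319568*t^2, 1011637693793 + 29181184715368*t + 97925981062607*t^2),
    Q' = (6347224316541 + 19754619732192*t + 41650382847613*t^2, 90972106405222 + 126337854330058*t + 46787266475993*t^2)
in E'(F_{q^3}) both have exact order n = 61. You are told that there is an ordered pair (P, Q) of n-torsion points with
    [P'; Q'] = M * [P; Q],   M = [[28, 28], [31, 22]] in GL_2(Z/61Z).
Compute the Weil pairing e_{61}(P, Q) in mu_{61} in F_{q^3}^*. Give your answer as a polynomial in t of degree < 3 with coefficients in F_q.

66505804743160 + 135710552174108*t + 23953590393614*t^2

Alternating bilinearity on E[61] (values in mu_{61} in F_{140238481311889^3}) gives e(P',Q') = e(P,Q)^det(M).
Hence e(P,Q) = e(P',Q')^{38} where 38 = 53^{-1} mod 61.
Miller loop for e_{61} over F_{140238481311889^3}: bits of 61 = 111101; 5 double steps + 4 add steps, l/v at each.
Result: e(P',Q') = 68864161526844 + 33919934505142*t + 113474553440792*t^2.
(68864161526844 + 33919934505142*t + 113474553440792*t^2)^{38} mod (140238481311889,f) = 66505804743160 + 135710552174108*t + 23953590393614*t^2.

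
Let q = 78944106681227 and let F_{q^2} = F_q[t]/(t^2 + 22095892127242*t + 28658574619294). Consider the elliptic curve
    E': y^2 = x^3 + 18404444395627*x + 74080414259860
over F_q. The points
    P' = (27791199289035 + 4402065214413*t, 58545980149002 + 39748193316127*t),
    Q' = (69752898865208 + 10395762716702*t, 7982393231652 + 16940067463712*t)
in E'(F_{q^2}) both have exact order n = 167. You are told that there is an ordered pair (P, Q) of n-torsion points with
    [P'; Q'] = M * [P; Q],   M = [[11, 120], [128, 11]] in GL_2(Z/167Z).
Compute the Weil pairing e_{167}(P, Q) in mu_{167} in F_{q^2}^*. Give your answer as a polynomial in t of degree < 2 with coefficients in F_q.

Under M = [[11,120],[128,11]] in GL_2(Z/167), e_{167}(P',Q') = e_{167}(P,Q)^(11*11-120*128 mod 167).
11*11 - 120*128 = -15239; reduced mod 167: det = 125, inverse 163.
Miller loop for e_{167} over F_{78944106681227^2}: bits of 167 = 10100111; 7 double steps + 4 add steps, l/v at each.
Result: e(P',Q') = 7363713981328 + 47798790136596*t.
Finally e_{167}(P,Q) = 1549653873640 + 2589804592941*t.

1549653873640 + 2589804592941*t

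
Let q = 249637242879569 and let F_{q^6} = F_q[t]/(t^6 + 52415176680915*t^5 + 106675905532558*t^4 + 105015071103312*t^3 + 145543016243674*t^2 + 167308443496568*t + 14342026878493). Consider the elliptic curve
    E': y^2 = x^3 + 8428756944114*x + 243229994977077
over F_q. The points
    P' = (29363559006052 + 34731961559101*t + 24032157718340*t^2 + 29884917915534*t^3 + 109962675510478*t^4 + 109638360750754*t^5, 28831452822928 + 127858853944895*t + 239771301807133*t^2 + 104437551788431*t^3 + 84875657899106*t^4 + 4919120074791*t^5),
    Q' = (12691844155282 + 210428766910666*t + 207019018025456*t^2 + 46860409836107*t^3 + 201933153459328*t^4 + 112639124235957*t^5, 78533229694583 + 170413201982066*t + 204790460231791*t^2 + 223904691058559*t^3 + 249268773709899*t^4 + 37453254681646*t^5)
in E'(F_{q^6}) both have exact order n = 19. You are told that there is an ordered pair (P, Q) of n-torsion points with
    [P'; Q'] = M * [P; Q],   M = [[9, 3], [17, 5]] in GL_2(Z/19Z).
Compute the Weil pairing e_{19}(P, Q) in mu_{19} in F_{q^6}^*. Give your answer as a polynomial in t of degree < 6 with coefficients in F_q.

e_{19}(aP+bQ,cP+dQ) = e_{19}(P,Q)^(ad-bc); with (a,b,c,d)=(9,3,17,5) this gives the det-19 law.
So e_{19}(P,Q) = e_{19}(P',Q')^{3}, since 13*3 = 1 mod 19.
Run Miller on y^2=x^3+8428756944114*x+243229994977077 over F_{249637242879569}: ladder 10011 (5 bits); e = f_P(D_Q)/f_Q(D_P).
Miller gives e_{19}(P',Q') = 100459303259867 + 143081400229165*t + 51571410852734*t^2 + 125442431126066*t^3 + 43100763241483*t^4 + 97803954583469*t^5 in F_{249637242879569^6}.
Finally e_{19}(P,Q) = 160569428540771 + 72237759518954*t + 161950178798362*t^2 + 90994433003096*t^3 + 19751197594359*t^4 + 212850807834736*t^5.

160569428540771 + 72237759518954*t + 161950178798362*t^2 + 90994433003096*t^3 + 19751197594359*t^4 + 212850807834736*t^5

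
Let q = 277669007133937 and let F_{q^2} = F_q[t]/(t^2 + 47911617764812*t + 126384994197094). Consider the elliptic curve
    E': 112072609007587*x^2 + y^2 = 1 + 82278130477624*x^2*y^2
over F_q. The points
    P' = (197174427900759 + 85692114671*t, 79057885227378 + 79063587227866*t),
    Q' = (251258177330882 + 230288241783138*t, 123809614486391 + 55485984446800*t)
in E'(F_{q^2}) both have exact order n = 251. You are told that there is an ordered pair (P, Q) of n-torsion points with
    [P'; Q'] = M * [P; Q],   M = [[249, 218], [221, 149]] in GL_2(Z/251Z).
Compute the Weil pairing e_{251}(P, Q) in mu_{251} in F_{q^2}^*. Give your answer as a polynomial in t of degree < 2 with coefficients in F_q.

Alternating bilinearity on E[251] (values in mu_{251} in F_{277669007133937^2}) gives e(P',Q') = e(P,Q)^det(M).
Inverting 218 mod 251: 38. Thus e_{251}(P,Q) = e(P',Q')^{38}.
Edwards a_E,d_E -> Montgomery A=171153729687923,B=91749730909977 -> Weierstrass 168990685540431,103373255881453 via alpha=78669957769858,beta=76865871415975.
8-bit Miller (11111011) on E'/F_{277669007133937} with a'=168990685540431, b'=103373255881453: accumulate tangent/chord ratios at Q'+S and P'+S'.
e_{251}(P',Q') = 264172900324653 + 78856794646413*t.
Finally e_{251}(P,Q) = 208673210182969 + 125220183629349*t.

208673210182969 + 125220183629349*t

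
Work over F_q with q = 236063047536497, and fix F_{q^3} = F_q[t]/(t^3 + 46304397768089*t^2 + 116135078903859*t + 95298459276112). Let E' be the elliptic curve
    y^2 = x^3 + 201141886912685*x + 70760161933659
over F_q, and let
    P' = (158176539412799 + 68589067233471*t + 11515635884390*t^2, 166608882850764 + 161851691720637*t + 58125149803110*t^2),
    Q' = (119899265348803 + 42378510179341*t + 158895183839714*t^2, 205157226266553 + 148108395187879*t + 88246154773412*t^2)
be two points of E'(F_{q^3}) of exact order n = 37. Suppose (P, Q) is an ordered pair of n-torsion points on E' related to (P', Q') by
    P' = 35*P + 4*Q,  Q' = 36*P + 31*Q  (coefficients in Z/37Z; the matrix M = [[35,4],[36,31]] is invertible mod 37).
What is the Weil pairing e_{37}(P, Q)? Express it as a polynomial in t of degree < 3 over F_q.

e_{37}(aP+bQ,cP+dQ) = e_{37}(P,Q)^(ad-bc); with (a,b,c,d)=(35,4,36,31) this gives the det-37 law.
det(M) mod 37 = 16; its inverse in (Z/37)^* is 7 (check: 16*7 mod 37 = 1).
6-bit Miller (100101) on E'/F_{236063047536497} with a'=201141886912685, b'=70760161933659: accumulate tangent/chord ratios at Q'+S and P'+S'.
So e_{37}(P',Q') = 16995674990076 + 223392666624563*t + 40469778064455*t^2.
Raise to 7: e(P,Q) = 135889793904881 + 207906809650144*t + 51044962885617*t^2 in mu_{37}.

135889793904881 + 207906809650144*t + 51044962885617*t^2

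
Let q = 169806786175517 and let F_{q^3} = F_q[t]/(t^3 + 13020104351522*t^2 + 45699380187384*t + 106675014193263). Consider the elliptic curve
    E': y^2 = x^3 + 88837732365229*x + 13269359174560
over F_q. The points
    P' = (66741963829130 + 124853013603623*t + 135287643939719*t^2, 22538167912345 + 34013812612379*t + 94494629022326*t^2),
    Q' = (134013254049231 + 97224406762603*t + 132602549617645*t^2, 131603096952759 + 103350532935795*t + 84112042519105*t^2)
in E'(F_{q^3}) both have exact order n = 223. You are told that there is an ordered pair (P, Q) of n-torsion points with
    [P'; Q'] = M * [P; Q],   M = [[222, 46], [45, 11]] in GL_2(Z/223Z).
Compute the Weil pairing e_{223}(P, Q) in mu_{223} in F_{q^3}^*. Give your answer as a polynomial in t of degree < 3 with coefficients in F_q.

Under M = [[222,46],[45,11]] in GL_2(Z/223), e_{223}(P',Q') = e_{223}(P,Q)^(222*11-46*45 mod 223).
Inverting 149 mod 223: 3. Thus e_{223}(P,Q) = e(P',Q')^{3}.
Miller loop for e_{223} over F_{169806786175517^3}: bits of 223 = 11011111; 7 double steps + 6 add steps, l/v at each.
f_P(D_Q)/f_Q(D_P) = 87026411161030 + 16239840314306*t + 157552324150444*t^2.
Thus e_{223}(P,Q) = 70595024588986 + 52428300278056*t + 124925850867184*t^2.

70595024588986 + 52428300278056*t + 124925850867184*t^2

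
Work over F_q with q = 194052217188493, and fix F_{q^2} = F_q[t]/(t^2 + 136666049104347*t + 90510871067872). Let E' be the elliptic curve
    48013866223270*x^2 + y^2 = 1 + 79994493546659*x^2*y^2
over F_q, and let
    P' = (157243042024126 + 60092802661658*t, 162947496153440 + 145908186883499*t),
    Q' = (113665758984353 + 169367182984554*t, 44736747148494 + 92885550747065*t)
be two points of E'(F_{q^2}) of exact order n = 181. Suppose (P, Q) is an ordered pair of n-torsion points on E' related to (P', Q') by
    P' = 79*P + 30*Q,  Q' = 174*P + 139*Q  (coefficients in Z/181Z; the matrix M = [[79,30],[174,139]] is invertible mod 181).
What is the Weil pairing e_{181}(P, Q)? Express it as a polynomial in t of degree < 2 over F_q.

e_{181} is bilinear + alternating on E[181], so e_{181}(79*P + 30*Q, 174*P + 139*Q) = e_{181}(P,Q)^(79*139-30*174).
79*139 - 30*174 = 5761; reduced mod 181: det = 150, inverse 35.
Edwards->Montgomery: u=(1+y)/(1-y), v=u/x -> 113432908909613v^2=u^3+166710241649723u^2+u; then x_W=40517897466276u+118360835222568: y^2=x^3+132198810175411*x+11797658020494.
Miller loop for e_{181} over F_{194052217188493^2}: bits of 181 = 10110101; 7 double steps + 4 add steps, l/v at each.
The quotient is 80431414527936 + 181085200159897*t.
(80431414527936 + 181085200159897*t)^{35} mod (194052217188493,f) = 138424590941627 + 21989572478665*t.

138424590941627 + 21989572478665*t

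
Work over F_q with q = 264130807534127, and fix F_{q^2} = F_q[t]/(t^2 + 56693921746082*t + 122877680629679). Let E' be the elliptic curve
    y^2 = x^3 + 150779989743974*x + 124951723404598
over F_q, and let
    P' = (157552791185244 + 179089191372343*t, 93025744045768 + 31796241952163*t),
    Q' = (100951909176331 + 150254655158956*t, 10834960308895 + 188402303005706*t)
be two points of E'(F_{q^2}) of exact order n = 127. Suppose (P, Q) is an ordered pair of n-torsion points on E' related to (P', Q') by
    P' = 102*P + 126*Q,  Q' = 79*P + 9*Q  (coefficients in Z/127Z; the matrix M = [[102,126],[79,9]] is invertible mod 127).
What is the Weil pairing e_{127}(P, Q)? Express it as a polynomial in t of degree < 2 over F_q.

149262075328830 + 46247200023965*t

Under M = [[102,126],[79,9]] in GL_2(Z/127), e_{127}(P',Q') = e_{127}(P,Q)^(102*9-126*79 mod 127).
102*9 - 126*79 = -9036; reduced mod 127: det = 108, inverse 20.
Build f_{127,P'} and f_{127,Q'} via the 7-bit ladder of 127=1111111_2; evaluate at shifted divisors; quotient in F_{264130807534127^2}.
f_P(D_Q)/f_Q(D_P) = 200352465685716 + 161612951915862*t.
(200352465685716 + 161612951915862*t)^{20} mod (264130807534127,f) = 149262075328830 + 46247200023965*t.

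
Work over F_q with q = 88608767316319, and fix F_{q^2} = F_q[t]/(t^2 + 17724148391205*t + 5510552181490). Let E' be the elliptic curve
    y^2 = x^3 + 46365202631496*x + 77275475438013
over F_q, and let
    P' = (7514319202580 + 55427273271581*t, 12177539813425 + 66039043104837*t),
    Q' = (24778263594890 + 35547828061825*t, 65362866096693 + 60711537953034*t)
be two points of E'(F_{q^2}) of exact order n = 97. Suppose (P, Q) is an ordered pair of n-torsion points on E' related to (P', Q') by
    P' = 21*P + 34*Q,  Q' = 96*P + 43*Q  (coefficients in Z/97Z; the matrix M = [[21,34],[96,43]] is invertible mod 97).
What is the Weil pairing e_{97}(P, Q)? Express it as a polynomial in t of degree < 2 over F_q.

Alternating bilinearity on E[97] (values in mu_{97} in F_{88608767316319^2}) gives e(P',Q') = e(P,Q)^det(M).
So e_{97}(P,Q) = e_{97}(P',Q')^{47}, since 64*47 = 1 mod 97.
Miller loop for e_{97} over F_{88608767316319^2}: bits of 97 = 1100001; 6 double steps + 2 add steps, l/v at each.
f_P(D_Q)/f_Q(D_P) = 59597986739930 + 51110854039047*t.
e_{97}(P,Q) = (59597986739930 + 51110854039047*t)^{47} = 61361148529595 + 4794448577645*t.

61361148529595 + 4794448577645*t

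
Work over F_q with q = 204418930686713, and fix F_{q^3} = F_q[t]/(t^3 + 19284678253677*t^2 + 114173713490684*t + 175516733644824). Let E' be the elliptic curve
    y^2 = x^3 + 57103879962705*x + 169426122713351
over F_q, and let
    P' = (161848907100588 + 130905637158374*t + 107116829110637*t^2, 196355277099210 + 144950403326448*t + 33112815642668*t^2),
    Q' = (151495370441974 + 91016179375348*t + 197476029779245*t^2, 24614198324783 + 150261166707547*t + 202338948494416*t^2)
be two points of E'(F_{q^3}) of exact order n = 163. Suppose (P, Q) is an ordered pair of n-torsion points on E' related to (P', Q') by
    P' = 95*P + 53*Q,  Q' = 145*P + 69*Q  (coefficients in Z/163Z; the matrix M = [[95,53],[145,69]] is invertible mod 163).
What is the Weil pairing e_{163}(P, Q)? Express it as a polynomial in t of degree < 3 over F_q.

55475411641476 + 162688286061424*t + 33708508640518*t^2

Under M = [[95,53],[145,69]] in GL_2(Z/163), e_{163}(P',Q') = e_{163}(P,Q)^(95*69-53*145 mod 163).
Inverting 11 mod 163: 89. Thus e_{163}(P,Q) = e(P',Q')^{89}.
Double-and-add over 10100011: 8-1 doublings, 4-1 additions; each step l_{T,T}/v_{2T} or l_{T,P'}/v at Q'+S for random S.
Result: e(P',Q') = 170672784551914 + 43325330409241*t + 121099010775199*t^2.
Thus e_{163}(P,Q) = 55475411641476 + 162688286061424*t + 33708508640518*t^2.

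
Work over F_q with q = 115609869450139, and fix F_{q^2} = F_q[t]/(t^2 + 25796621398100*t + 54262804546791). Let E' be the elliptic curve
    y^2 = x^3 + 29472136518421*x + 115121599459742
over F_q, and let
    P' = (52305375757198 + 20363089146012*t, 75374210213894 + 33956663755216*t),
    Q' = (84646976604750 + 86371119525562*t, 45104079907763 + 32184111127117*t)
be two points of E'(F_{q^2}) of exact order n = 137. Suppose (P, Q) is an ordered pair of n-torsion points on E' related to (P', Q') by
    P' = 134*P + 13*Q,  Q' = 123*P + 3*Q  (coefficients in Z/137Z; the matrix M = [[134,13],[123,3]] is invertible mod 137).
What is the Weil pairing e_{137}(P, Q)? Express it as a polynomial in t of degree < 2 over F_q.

Alternating bilinearity on E[137] (values in mu_{137} in F_{115609869450139^2}) gives e(P',Q') = e(P,Q)^det(M).
134*3 - 13*123 = -1197; reduced mod 137: det = 36, inverse 118.
n = 137 = (10001001)_2 (8 bits, wt 3); accumulate f_{137,P'}(Q'+S)/f_{137,P'}(S) along the 7-step ladder.
Result: e(P',Q') = 51375481915081 + 37972627115176*t.
Hence e(P,Q) = 62379240108528 + 16103169939465*t in F_{115609869450139^2}^*.

62379240108528 + 16103169939465*t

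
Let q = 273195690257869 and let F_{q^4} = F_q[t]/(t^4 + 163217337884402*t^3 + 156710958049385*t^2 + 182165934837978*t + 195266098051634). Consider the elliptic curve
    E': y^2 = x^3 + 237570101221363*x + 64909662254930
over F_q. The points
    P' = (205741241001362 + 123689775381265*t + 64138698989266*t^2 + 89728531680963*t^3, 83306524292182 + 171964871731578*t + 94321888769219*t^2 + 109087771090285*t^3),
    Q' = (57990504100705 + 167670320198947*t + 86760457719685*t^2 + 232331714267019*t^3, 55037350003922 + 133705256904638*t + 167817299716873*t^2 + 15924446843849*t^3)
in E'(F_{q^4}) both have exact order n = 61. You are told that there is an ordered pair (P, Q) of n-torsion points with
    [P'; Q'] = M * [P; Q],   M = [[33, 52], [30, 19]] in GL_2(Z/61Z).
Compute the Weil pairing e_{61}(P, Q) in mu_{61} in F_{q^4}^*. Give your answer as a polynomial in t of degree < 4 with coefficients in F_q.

The 61-Weil pairing on E[61] over F_{273195690257869} is alternating-bilinear: e_{61}(P',Q') = e_{61}(P,Q)^det(M).
Hence e(P,Q) = e(P',Q')^{44} where 44 = 43^{-1} mod 61.
Run Miller on y^2=x^3+237570101221363*x+64909662254930 over F_{273195690257869}: ladder 111101 (6 bits); e = f_P(D_Q)/f_Q(D_P).
Miller gives e_{61}(P',Q') = 48287985482572 + 140116342890738*t + 221335961645310*t^2 + 233829716373469*t^3 in F_{273195690257869^4}.
Thus e_{61}(P,Q) = 114099990732368 + 63419906147332*t + 31195551933496*t^2 + 176008245299566*t^3.

114099990732368 + 63419906147332*t + 31195551933496*t^2 + 176008245299566*t^3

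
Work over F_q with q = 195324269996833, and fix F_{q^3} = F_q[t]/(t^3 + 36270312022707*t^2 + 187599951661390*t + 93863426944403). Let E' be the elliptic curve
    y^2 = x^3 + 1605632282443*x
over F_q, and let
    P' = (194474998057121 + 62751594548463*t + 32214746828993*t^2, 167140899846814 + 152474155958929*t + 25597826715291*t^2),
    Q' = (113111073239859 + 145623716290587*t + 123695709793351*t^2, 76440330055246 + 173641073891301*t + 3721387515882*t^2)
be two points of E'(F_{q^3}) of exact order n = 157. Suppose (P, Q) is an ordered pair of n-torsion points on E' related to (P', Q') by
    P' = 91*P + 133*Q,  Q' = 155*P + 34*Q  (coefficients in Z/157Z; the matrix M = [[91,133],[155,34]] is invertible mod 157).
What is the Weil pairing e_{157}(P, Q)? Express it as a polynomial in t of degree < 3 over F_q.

21536474523835 + 44807798963122*t + 26870738000516*t^2

Under M = [[91,133],[155,34]] in GL_2(Z/157), e_{157}(P',Q') = e_{157}(P,Q)^(91*34-133*155 mod 157).
det(M) mod 157 = 63; its inverse in (Z/157)^* is 5 (check: 63*5 mod 157 = 1).
Double-and-add over 10011101: 8-1 doublings, 5-1 additions; each step l_{T,T}/v_{2T} or l_{T,P'}/v at Q'+S for random S.
Miller gives e_{157}(P',Q') = 160574222647360 + 113080668789399*t + 76732746015206*t^2 in F_{195324269996833^3}.
Hence e(P,Q) = 21536474523835 + 44807798963122*t + 26870738000516*t^2 in F_{195324269996833^3}^*.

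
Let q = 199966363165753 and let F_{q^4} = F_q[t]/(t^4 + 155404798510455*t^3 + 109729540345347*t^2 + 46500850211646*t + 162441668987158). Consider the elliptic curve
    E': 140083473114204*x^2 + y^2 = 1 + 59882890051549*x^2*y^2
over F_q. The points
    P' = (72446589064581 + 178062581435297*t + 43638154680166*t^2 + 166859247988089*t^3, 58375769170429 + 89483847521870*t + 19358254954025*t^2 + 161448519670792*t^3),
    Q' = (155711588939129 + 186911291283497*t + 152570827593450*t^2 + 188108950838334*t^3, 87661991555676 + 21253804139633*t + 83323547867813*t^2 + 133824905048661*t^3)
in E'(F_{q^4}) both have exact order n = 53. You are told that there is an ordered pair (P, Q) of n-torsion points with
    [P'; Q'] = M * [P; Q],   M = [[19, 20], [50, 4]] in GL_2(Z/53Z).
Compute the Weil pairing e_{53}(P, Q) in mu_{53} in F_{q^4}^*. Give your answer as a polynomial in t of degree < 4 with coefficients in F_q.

36901296810312 + 83271154636636*t + 74760255467033*t^2 + 42645498756690*t^3

Alternating bilinearity on E[53] (values in mu_{53} in F_{199966363165753^4}) gives e(P',Q') = e(P,Q)^det(M).
det(M) mod 53 = 30; its inverse in (Z/53)^* is 23 (check: 30*23 mod 53 = 1).
Edwards a_E,d_E -> Montgomery A=0,B=192771420835043 -> Weierstrass 109436754515764,0 via alpha=0,beta=70041736557102.
n = 53 = (110101)_2 (6 bits, wt 4); accumulate f_{53,P'}(Q'+S)/f_{53,P'}(S) along the 5-step ladder.
f_P(D_Q)/f_Q(D_P) = 1547160940200 + 193833186242657*t + 68451382138935*t^2 + 45771514957775*t^3.
e_{53}(P,Q) = (1547160940200 + 193833186242657*t + 68451382138935*t^2 + 45771514957775*t^3)^{23} = 36901296810312 + 83271154636636*t + 74760255467033*t^2 + 42645498756690*t^3.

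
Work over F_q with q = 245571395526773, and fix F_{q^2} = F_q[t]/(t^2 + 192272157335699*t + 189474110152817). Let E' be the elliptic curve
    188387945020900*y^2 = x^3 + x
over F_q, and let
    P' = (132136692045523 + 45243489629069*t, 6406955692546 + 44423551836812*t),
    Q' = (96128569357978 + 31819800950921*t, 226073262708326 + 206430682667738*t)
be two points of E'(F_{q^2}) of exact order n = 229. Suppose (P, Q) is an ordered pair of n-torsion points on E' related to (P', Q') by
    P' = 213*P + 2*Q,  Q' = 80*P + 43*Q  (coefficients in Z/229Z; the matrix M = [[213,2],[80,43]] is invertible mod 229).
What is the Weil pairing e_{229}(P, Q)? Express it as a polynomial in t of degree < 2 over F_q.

e_{229}(aP+bQ,cP+dQ) = e_{229}(P,Q)^(ad-bc); with (a,b,c,d)=(213,2,80,43) this gives the det-229 law.
det(M) mod 229 = 68; its inverse in (Z/229)^* is 64 (check: 68*64 mod 229 = 1).
Set x_W=79698957367672*u, y_W=79698957367672*v; then E': y_W^2=x_W^3+52739256986836*x_W.
Double-and-add over 11100101: 8-1 doublings, 5-1 additions; each step l_{T,T}/v_{2T} or l_{T,P'}/v at Q'+S for random S.
Miller gives e_{229}(P',Q') = 207941595886671 + 149058373848351*t in F_{245571395526773^2}.
Hence e(P,Q) = 79398775715333 + 164050714778701*t in F_{245571395526773^2}^*.

79398775715333 + 164050714778701*t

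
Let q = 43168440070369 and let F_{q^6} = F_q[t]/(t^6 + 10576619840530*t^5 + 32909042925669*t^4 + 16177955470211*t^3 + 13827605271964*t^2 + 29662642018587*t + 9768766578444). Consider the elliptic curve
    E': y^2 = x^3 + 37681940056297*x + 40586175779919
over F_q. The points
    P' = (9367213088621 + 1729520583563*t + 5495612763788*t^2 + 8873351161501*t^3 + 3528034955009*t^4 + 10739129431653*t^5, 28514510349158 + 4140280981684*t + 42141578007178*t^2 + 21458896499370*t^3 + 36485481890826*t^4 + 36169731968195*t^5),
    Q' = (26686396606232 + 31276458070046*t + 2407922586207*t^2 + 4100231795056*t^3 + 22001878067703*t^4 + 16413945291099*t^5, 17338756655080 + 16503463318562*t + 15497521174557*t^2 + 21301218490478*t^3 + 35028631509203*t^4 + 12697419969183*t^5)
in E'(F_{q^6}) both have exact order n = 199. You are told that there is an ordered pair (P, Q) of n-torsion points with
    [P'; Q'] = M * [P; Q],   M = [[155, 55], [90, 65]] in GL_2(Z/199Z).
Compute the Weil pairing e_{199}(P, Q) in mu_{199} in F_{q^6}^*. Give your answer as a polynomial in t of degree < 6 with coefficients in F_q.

Since e_{199}(P,P)=e_{199}(Q,Q)=1 and e_{199}(Q,P)=e_{199}(P,Q)^{-1}, expanding e_{199}(155*P + 55*Q,90*P + 65*Q) leaves e(P,Q)^det(M).
155*65 - 55*90 = 5125; reduced mod 199: det = 150, inverse 134.
Run Miller on y^2=x^3+37681940056297*x+40586175779919 over F_{43168440070369}: ladder 11000111 (8 bits); e = f_P(D_Q)/f_Q(D_P).
f_P(D_Q)/f_Q(D_P) = 15272319821911 + 33344325399911*t + 861825091600*t^2 + 7151414012086*t^3 + 36955694707936*t^4 + 20128822523103*t^5.
Hence e(P,Q) = 42338688650681 + 26149068592235*t + 13998404284036*t^2 + 11682341030400*t^3 + 756691732997*t^4 + 40216119835951*t^5 in F_{43168440070369^6}^*.

42338688650681 + 26149068592235*t + 13998404284036*t^2 + 11682341030400*t^3 + 756691732997*t^4 + 40216119835951*t^5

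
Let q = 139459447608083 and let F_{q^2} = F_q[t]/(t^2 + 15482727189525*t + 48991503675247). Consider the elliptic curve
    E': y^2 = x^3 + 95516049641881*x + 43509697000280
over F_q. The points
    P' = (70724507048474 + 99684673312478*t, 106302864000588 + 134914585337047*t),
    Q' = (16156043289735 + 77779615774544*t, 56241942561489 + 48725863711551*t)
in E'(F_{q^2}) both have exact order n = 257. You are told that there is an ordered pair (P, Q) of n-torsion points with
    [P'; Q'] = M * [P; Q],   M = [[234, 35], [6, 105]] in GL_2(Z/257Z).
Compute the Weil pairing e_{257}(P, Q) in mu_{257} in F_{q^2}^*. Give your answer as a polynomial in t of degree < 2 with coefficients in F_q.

Alternating bilinearity on E[257] (values in mu_{257} in F_{139459447608083^2}) gives e(P',Q') = e(P,Q)^det(M).
234*105 - 35*6 = 24360; reduced mod 257: det = 202, inverse 14.
9-bit Miller (100000001) on E'/F_{139459447608083} with a'=95516049641881, b'=43509697000280: accumulate tangent/chord ratios at Q'+S and P'+S'.
So e_{257}(P',Q') = 47592563310431 + 21557096110889*t.
Thus e_{257}(P,Q) = 80692714642163 + 107783183732610*t.

80692714642163 + 107783183732610*t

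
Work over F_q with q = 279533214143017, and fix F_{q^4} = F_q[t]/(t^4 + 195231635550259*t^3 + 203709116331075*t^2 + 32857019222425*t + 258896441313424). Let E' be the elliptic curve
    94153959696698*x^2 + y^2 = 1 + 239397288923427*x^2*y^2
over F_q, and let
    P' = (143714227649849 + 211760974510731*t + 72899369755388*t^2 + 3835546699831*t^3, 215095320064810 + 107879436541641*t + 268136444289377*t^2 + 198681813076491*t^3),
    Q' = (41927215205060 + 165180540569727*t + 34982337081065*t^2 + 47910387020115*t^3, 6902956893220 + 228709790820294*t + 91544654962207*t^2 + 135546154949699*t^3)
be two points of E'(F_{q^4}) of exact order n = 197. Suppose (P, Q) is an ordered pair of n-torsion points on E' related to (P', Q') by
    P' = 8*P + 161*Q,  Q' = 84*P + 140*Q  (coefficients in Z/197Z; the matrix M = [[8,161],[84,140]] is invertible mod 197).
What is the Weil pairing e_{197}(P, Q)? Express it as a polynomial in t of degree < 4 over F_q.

99382647688344 + 107434107323427*t + 246108215478442*t^2 + 274664423793470*t^3

e_{197} is bilinear + alternating on E[197], so e_{197}(8*P + 161*Q, 84*P + 140*Q) = e_{197}(P,Q)^(8*140-161*84).
8*140 - 161*84 = -12404; reduced mod 197: det = 7, inverse 169.
Edwards a_E,d_E -> Montgomery A=18368580375089,B=97286492756706 -> Weierstrass 264583998985668,204006395689355 via alpha=102180743793857,beta=33572471229072.
Double-and-add over 11000101: 8-1 doublings, 4-1 additions; each step l_{T,T}/v_{2T} or l_{T,P'}/v at Q'+S for random S.
Result: e(P',Q') = 99996511624107 + 179989897178523*t + 213778175864382*t^2 + 105439108527759*t^3.
Hence e(P,Q) = 99382647688344 + 107434107323427*t + 246108215478442*t^2 + 274664423793470*t^3 in F_{279533214143017^4}^*.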